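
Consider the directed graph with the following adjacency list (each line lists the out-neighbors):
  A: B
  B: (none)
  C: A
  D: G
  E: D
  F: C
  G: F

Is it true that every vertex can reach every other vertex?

No

There is no directed path from G to E, so the graph is not strongly connected.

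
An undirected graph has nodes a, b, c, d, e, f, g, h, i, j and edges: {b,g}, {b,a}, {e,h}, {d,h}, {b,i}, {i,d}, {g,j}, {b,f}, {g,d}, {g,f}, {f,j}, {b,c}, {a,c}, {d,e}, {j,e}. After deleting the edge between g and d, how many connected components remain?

1

g and d are still connected via g-b-i-d, so the component count stays at 1.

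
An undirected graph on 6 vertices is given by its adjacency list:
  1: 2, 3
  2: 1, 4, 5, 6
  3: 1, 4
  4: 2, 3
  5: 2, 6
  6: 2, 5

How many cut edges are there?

The edges on the cycle 2-6-5-2 are not bridges since each lies on that cycle.
Every edge lies on some cycle, so there are no bridges.

0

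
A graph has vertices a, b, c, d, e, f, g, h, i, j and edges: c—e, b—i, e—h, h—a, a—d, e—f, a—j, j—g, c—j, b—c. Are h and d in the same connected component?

From h we can reach a, b, c, d, e, f, g, h, i, j, which includes d.

Yes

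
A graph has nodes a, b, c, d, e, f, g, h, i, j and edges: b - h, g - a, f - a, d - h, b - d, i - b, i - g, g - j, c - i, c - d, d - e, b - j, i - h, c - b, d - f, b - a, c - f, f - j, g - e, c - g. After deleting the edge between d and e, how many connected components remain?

1

d and e are still connected via d-c-g-e, so the component count stays at 1.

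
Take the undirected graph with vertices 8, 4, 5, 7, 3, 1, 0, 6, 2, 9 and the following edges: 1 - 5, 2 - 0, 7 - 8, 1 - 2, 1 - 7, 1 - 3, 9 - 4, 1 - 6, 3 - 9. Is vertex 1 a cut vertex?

Yes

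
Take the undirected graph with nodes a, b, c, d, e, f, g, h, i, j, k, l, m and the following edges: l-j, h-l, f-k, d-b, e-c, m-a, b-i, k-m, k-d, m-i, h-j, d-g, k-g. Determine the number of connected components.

3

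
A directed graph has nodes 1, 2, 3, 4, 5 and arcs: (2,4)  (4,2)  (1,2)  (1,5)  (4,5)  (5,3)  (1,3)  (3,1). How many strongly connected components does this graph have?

{1, 2, 3, 4, 5} are all mutually reachable — one SCC of size 5.
That gives 1 strongly connected component.

1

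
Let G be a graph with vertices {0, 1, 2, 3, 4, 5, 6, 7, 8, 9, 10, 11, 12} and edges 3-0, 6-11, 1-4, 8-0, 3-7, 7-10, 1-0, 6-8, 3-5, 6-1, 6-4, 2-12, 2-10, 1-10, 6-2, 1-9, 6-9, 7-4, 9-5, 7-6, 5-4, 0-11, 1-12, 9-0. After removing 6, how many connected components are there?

With 6 gone, the remaining components are: {0, 1, 2, 3, 4, 5, 7, 8, 9, 10, 11, 12}.
That is 1 component.

1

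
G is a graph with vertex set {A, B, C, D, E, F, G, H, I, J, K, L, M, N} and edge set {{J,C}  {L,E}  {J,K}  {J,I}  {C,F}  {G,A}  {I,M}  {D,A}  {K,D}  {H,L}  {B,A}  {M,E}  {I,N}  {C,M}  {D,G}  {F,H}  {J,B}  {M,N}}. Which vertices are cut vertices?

J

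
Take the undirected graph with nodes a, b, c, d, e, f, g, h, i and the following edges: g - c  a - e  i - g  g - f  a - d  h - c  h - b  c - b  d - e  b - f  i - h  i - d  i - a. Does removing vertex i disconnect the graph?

Yes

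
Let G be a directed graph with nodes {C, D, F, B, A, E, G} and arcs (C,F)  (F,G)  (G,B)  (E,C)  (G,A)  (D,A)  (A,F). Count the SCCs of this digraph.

{A, F, G} are all mutually reachable — one SCC of size 3.
{E} is an SCC by itself.
{B} is an SCC by itself.
{D} is an SCC by itself.
{C} is an SCC by itself.
That gives 5 strongly connected components.

5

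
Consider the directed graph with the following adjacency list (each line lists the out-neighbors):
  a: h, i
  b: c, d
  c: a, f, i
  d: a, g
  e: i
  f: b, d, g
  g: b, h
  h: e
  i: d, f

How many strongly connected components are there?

{a, b, c, d, e, f, g, h, i} are all mutually reachable — one SCC of size 9.
That gives 1 strongly connected component.

1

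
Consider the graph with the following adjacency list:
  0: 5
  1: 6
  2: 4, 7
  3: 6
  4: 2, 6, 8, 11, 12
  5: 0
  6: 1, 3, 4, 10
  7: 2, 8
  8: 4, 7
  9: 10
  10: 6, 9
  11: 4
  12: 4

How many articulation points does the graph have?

Removing 4 increases the component count from 2 to 5, so 4 is a cut vertex.
Removing 6 increases the component count from 2 to 5, so 6 is a cut vertex.
Removing 10 increases the component count from 2 to 3, so 10 is a cut vertex.
By contrast removing 9 leaves 2 components; it is not a cut vertex. No other vertex is a cut vertex either.

3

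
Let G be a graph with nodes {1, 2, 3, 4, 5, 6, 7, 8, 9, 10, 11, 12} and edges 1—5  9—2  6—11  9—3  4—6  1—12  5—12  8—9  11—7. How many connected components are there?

10 is isolated — a component by itself.
Starting from 1 we can reach 1, 5, 12. That is one component of size 3.
Starting from 4 we can reach 4, 6, 7, 11. That is one component of size 4.
Starting from 2 we can reach 2, 3, 8, 9. That is one component of size 4.
Total: 4 components.

4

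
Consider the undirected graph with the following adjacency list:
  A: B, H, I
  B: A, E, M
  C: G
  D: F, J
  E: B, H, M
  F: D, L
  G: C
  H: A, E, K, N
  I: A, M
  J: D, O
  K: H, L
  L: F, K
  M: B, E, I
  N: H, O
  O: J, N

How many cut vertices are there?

Removing H increases the component count from 2 to 3, so H is a cut vertex.
By contrast removing K leaves 2 components; it is not a cut vertex. No other vertex is a cut vertex either.

1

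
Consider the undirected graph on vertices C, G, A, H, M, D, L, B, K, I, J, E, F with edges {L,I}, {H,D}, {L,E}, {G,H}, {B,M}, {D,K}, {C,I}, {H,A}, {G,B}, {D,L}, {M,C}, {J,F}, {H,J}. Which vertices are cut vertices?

D, H, J, L

Removing D increases the component count from 1 to 2, so D is a cut vertex.
Removing H increases the component count from 1 to 3, so H is a cut vertex.
Removing J increases the component count from 1 to 2, so J is a cut vertex.
Likewise L is a cut vertex.
By contrast removing A leaves 1 component; it is not a cut vertex. No other vertex is a cut vertex either.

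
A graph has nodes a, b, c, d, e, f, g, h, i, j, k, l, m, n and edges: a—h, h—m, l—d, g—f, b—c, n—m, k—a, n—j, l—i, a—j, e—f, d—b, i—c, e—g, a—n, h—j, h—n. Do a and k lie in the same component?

Yes

From a we can reach a, h, j, k, m, n, which includes k.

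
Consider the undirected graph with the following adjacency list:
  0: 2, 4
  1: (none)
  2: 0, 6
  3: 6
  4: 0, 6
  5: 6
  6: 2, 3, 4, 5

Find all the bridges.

The edges on the cycle 2-6-4-0-2 are not bridges since each lies on that cycle.
But removing 6-5 disconnects 6 from 5; removing 6-3 disconnects 6 from 3 — these are bridges.

3-6, 5-6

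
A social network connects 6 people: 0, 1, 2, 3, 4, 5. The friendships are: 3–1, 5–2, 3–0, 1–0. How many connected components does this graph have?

3

4 is isolated — a component by itself.
Starting from 2 we can reach 2, 5. That is one component of size 2.
Starting from 0 we can reach 0, 1, 3. That is one component of size 3.
Total: 3 components.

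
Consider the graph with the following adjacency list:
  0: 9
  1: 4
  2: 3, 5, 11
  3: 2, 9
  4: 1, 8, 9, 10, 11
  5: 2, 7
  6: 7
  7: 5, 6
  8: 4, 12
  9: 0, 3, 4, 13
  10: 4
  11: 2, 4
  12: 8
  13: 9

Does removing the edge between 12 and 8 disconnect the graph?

Removing 12-8 leaves no path between 12 and 8: the component count goes from 1 to 2. So it is a bridge.

Yes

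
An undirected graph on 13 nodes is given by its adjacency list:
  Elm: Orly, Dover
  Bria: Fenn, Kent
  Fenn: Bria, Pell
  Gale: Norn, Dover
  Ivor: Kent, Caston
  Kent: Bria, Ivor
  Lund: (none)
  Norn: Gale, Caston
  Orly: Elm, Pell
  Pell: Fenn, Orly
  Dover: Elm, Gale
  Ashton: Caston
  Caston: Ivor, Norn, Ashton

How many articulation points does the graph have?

1

Removing Caston increases the component count from 2 to 3, so Caston is a cut vertex.
By contrast removing Fenn leaves 2 components; it is not a cut vertex. No other vertex is a cut vertex either.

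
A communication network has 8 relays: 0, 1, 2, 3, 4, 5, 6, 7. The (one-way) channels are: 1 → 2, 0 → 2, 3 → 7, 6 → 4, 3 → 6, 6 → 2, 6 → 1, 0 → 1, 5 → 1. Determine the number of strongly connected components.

{3} is an SCC by itself.
{1} is an SCC by itself.
{6} is an SCC by itself.
{5} is an SCC by itself.
{0} is an SCC by itself.
(and 3 more singleton SCCs)
That gives 8 strongly connected components.

8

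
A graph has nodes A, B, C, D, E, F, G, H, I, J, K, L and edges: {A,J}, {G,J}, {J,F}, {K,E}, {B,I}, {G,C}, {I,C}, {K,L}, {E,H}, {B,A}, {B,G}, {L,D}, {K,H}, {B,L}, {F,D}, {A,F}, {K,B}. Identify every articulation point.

Removing K increases the component count from 1 to 2, so K is a cut vertex.
By contrast removing I leaves 1 component; it is not a cut vertex. No other vertex is a cut vertex either.

K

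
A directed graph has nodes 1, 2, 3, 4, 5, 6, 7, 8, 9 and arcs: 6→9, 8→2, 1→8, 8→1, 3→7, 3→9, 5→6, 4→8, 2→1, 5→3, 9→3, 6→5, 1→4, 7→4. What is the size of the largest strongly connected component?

{1, 2, 4, 8} are all mutually reachable — one SCC of size 4.
{3, 9} are all mutually reachable — one SCC of size 2.
{5, 6} are all mutually reachable — one SCC of size 2.
{7} is an SCC by itself.
The largest has 4 vertices.

4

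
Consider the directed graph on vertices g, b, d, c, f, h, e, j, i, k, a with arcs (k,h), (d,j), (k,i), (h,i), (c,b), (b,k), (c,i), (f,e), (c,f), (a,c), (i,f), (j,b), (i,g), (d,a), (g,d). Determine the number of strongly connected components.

{a, b, c, d, g, h, i, j, k} are all mutually reachable — one SCC of size 9.
{e} is an SCC by itself.
{f} is an SCC by itself.
That gives 3 strongly connected components.

3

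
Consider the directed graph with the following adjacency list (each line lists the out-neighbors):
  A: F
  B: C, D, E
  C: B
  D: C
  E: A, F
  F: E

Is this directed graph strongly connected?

There is no directed path from E to D, so the graph is not strongly connected.

No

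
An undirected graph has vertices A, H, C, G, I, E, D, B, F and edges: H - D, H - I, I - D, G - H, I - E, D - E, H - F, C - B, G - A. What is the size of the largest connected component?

7

Starting from B we can reach B, C. That is one component of size 2.
Starting from A we can reach A, D, E, F, G, H, I. That is one component of size 7.
The largest has 7 vertices.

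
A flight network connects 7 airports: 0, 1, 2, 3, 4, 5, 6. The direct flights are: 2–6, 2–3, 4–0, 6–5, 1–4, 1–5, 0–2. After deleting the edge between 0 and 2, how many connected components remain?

1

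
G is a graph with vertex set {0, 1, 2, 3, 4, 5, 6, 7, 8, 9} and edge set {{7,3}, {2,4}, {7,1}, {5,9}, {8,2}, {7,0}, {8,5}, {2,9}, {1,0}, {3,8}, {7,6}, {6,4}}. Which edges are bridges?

The edges on the cycle 7-1-0-7 are not bridges since each lies on that cycle.
Every edge lies on some cycle, so there are no bridges.

none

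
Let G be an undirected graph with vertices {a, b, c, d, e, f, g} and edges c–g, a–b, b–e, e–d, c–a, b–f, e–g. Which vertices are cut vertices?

b, e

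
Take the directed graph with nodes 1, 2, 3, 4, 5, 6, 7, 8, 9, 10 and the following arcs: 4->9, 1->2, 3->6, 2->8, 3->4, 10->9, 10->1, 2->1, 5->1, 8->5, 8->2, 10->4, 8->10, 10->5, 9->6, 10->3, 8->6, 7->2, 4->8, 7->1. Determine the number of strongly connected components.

{1, 2, 3, 4, 5, 8, 10} are all mutually reachable — one SCC of size 7.
{6} is an SCC by itself.
{7} is an SCC by itself.
{9} is an SCC by itself.
That gives 4 strongly connected components.

4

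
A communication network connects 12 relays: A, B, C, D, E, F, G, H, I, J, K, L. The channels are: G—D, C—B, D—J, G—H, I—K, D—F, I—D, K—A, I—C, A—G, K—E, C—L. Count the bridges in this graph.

7

The edges on the cycle I-K-A-G-D-I are not bridges since each lies on that cycle.
But removing I—C disconnects I from C; removing D—F disconnects D from F; removing C—B disconnects C from B; removing L—C disconnects L from C — these are bridges.
In total 7 edges are bridges.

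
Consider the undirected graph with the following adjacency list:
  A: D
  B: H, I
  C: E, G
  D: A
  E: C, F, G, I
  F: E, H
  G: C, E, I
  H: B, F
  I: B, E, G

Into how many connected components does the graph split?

2

Starting from A we can reach A, D. That is one component of size 2.
Starting from B we can reach B, C, E, F, G, H, I. That is one component of size 7.
Total: 2 components.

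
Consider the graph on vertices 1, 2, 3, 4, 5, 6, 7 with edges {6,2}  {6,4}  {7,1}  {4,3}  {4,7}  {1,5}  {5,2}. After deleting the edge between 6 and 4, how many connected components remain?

1

6 and 4 are still connected via 6-2-5-1-7-4, so the component count stays at 1.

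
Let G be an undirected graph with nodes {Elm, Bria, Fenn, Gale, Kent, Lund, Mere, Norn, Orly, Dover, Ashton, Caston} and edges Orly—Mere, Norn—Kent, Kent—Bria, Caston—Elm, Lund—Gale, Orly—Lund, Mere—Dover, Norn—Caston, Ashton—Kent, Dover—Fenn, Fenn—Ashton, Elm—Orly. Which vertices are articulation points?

Kent, Lund, Orly

Removing Kent increases the component count from 1 to 2, so Kent is a cut vertex.
Removing Lund increases the component count from 1 to 2, so Lund is a cut vertex.
Removing Orly increases the component count from 1 to 2, so Orly is a cut vertex.
By contrast removing Gale leaves 1 component; it is not a cut vertex. No other vertex is a cut vertex either.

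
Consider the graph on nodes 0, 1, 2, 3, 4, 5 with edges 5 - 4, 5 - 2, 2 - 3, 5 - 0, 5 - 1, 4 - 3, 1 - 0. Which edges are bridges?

none

The edges on the cycle 5-1-0-5 are not bridges since each lies on that cycle.
Every edge lies on some cycle, so there are no bridges.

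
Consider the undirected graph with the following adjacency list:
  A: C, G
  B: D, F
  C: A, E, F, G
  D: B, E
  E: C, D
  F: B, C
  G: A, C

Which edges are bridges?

none

The edges on the cycle C-G-A-C are not bridges since each lies on that cycle.
Every edge lies on some cycle, so there are no bridges.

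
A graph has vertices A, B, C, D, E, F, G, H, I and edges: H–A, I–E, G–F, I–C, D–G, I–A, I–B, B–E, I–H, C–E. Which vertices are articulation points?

Removing G increases the component count from 2 to 3, so G is a cut vertex.
Removing I increases the component count from 2 to 3, so I is a cut vertex.
By contrast removing F leaves 2 components; it is not a cut vertex. No other vertex is a cut vertex either.

G, I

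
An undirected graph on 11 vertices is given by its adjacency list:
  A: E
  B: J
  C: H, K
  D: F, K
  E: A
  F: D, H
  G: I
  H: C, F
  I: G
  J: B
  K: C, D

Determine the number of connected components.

Starting from G we can reach G, I. That is one component of size 2.
Starting from B we can reach B, J. That is one component of size 2.
Starting from A we can reach A, E. That is one component of size 2.
Starting from C we can reach C, D, F, H, K. That is one component of size 5.
Total: 4 components.

4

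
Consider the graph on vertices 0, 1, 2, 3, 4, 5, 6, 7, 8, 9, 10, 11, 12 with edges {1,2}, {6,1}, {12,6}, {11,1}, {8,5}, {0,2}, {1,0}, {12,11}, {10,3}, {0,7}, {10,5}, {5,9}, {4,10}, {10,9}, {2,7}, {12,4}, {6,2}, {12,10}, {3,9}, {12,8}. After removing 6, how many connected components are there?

With 6 gone, the remaining components are: {0, 1, 2, 3, 4, 5, 7, 8, 9, 10, 11, 12}.
That is 1 component.

1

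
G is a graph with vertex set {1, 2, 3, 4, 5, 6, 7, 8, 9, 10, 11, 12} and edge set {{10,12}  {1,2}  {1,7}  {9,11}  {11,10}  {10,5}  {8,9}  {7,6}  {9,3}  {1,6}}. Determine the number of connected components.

3

4 is isolated — a component by itself.
Starting from 1 we can reach 1, 2, 6, 7. That is one component of size 4.
Starting from 3 we can reach 3, 5, 8, 9, 10, 11, 12. That is one component of size 7.
Total: 3 components.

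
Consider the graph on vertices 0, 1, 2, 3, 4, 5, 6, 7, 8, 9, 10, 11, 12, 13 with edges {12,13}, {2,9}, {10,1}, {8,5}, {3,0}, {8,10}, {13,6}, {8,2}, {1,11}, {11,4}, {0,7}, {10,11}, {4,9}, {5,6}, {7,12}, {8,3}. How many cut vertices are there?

Removing 8 increases the component count from 1 to 2, so 8 is a cut vertex.
By contrast removing 0 leaves 1 component; it is not a cut vertex. No other vertex is a cut vertex either.

1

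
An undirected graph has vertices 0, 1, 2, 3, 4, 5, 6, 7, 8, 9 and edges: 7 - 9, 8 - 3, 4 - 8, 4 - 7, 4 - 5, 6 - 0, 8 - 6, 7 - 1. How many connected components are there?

2

2 is isolated — a component by itself.
Starting from 0 we can reach 0, 1, 3, 4, 5, 6, 7, 8, 9. That is one component of size 9.
Total: 2 components.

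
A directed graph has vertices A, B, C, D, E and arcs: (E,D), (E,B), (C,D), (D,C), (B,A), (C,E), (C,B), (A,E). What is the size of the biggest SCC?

{A, B, C, D, E} are all mutually reachable — one SCC of size 5.
The largest has 5 vertices.

5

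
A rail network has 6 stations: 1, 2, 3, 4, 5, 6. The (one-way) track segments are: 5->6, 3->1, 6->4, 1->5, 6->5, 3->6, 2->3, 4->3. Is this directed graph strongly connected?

No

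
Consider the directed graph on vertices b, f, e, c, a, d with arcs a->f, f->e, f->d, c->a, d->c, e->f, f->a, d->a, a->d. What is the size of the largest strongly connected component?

5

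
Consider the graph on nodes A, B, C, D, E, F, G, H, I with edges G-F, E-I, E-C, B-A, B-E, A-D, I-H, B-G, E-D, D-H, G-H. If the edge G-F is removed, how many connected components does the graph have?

2

Before removal there is 1 component.
G-F is a bridge — removing it separates G's side from F's side.
After removal: 2 components.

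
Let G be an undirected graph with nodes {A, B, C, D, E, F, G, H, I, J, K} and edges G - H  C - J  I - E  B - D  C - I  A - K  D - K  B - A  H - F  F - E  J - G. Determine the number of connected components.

2

Starting from A we can reach A, B, D, K. That is one component of size 4.
Starting from C we can reach C, E, F, G, H, I, J. That is one component of size 7.
Total: 2 components.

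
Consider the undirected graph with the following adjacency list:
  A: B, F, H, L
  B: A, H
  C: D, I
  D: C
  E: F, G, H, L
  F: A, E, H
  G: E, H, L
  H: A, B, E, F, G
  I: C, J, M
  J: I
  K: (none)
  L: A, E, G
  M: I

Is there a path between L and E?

From L we can reach A, B, E, F, G, H, L, which includes E.

Yes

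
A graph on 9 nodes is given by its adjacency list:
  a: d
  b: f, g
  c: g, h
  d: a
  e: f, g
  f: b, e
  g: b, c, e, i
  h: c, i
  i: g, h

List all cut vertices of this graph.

g

Removing g increases the component count from 2 to 3, so g is a cut vertex.
By contrast removing h leaves 2 components; it is not a cut vertex. No other vertex is a cut vertex either.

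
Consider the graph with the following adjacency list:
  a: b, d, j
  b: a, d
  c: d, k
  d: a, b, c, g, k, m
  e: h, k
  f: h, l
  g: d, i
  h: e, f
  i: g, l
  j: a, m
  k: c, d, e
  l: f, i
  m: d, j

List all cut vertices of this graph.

d

Removing d increases the component count from 1 to 2, so d is a cut vertex.
By contrast removing e leaves 1 component; it is not a cut vertex. No other vertex is a cut vertex either.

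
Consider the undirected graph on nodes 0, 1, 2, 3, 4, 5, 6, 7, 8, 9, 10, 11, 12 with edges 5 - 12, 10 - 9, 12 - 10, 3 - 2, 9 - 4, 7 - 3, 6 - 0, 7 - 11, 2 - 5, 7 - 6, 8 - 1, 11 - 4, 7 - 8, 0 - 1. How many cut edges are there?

0

The edges on the cycle 7-3-2-5-12-10-9-4-11-7 are not bridges since each lies on that cycle.
Every edge lies on some cycle, so there are no bridges.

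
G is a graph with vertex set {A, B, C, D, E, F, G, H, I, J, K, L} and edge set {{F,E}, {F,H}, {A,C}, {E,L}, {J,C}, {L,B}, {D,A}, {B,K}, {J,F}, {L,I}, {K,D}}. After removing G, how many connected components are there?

1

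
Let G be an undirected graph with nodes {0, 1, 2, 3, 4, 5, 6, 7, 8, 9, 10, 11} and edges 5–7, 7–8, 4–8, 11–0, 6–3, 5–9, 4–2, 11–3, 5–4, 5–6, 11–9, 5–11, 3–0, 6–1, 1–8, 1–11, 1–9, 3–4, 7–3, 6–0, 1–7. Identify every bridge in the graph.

2-4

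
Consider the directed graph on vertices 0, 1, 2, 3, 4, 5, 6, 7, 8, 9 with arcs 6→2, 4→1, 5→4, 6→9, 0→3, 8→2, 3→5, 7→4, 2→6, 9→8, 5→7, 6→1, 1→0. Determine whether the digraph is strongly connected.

No

There is no directed path from 1 to 2, so the graph is not strongly connected.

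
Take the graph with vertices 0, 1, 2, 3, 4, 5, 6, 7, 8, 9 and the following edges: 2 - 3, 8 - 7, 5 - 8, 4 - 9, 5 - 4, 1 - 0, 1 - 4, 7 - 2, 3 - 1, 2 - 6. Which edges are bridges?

0-1, 2-6, 4-9

The edges on the cycle 5-8-7-2-3-1-4-5 are not bridges since each lies on that cycle.
But removing 9 - 4 disconnects 9 from 4; removing 6 - 2 disconnects 6 from 2; removing 1 - 0 disconnects 1 from 0 — these are bridges.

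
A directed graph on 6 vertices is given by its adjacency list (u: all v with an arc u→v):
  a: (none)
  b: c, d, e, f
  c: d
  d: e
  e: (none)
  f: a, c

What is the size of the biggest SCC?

1

{e} is an SCC by itself.
{d} is an SCC by itself.
{f} is an SCC by itself.
{b} is an SCC by itself.
{c} is an SCC by itself.
(and 1 more singleton SCC)
The largest has 1 vertex.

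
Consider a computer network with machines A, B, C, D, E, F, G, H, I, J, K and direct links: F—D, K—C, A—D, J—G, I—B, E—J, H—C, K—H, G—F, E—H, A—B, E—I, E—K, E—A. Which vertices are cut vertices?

Removing E increases the component count from 1 to 2, so E is a cut vertex.
By contrast removing K leaves 1 component; it is not a cut vertex. No other vertex is a cut vertex either.

E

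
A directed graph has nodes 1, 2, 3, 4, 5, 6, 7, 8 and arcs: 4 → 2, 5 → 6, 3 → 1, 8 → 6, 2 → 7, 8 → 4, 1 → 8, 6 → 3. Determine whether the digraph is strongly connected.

There is no directed path from 8 to 5, so the graph is not strongly connected.

No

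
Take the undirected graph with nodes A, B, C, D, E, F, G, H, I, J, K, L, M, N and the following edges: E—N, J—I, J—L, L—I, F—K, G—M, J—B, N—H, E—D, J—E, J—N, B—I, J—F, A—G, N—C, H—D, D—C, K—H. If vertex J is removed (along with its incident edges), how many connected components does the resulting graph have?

With J gone, the remaining components are: {A, G, M}; {B, I, L}; {C, D, E, F, H, K, N}.
That is 3 components.

3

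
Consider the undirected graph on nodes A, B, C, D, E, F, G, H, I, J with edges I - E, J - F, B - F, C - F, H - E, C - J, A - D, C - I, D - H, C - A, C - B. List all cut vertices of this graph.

C

Removing C increases the component count from 2 to 3, so C is a cut vertex.
By contrast removing D leaves 2 components; it is not a cut vertex. No other vertex is a cut vertex either.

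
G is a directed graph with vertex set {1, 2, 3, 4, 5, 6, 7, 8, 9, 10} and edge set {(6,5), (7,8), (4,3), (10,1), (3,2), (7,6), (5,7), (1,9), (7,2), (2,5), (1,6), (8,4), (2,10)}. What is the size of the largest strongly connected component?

{1, 2, 3, 4, 5, 6, 7, 8, 10} are all mutually reachable — one SCC of size 9.
{9} is an SCC by itself.
The largest has 9 vertices.

9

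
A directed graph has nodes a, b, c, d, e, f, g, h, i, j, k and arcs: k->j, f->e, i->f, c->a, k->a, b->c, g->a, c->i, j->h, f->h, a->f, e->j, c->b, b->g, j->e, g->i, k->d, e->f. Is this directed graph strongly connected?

There is no directed path from e to a, so the graph is not strongly connected.

No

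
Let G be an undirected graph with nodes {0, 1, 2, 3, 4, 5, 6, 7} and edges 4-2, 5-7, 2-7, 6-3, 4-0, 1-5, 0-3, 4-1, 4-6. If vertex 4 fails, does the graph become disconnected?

Deleting 4 raises the number of components from 1 to 2, so 4 is a cut vertex.

Yes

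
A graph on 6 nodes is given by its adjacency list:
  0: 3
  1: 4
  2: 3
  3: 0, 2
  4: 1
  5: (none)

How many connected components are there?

3

5 is isolated — a component by itself.
Starting from 1 we can reach 1, 4. That is one component of size 2.
Starting from 0 we can reach 0, 2, 3. That is one component of size 3.
Total: 3 components.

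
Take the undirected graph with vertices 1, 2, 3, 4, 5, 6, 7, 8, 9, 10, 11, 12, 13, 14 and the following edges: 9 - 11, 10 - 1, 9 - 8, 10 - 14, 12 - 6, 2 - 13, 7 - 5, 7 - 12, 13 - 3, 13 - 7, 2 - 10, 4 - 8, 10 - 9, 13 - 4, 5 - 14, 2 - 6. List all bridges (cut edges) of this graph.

The edges on the cycle 2-13-4-8-9-10-2 are not bridges since each lies on that cycle.
But removing 1 - 10 disconnects 1 from 10; removing 13 - 3 disconnects 13 from 3; removing 11 - 9 disconnects 11 from 9 — these are bridges.

1-10, 11-9, 13-3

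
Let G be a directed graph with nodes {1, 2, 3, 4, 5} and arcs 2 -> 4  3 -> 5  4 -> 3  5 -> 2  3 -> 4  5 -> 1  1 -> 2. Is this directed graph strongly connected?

Yes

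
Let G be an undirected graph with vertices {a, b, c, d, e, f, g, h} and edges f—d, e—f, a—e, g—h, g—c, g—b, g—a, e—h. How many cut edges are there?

The edges on the cycle g-a-e-h-g are not bridges since each lies on that cycle.
But removing c—g disconnects c from g; removing b—g disconnects b from g; removing e—f disconnects e from f; removing f—d disconnects f from d — these are bridges.
That makes 4 bridges.

4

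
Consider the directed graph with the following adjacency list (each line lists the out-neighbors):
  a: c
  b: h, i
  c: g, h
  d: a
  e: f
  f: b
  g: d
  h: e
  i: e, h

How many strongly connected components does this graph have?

{b, e, f, h, i} are all mutually reachable — one SCC of size 5.
{a, c, d, g} are all mutually reachable — one SCC of size 4.
That gives 2 strongly connected components.

2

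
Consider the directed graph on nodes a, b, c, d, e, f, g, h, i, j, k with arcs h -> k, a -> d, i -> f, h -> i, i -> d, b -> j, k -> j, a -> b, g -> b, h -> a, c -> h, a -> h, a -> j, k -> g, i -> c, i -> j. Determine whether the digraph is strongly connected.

There is no directed path from d to k, so the graph is not strongly connected.

No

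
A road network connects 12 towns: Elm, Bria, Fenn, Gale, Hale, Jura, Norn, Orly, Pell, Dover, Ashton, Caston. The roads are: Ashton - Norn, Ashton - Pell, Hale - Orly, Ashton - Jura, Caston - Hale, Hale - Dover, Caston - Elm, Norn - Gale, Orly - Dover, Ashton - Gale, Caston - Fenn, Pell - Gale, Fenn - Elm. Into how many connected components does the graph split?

3

Bria is isolated — a component by itself.
Starting from Gale we can reach Gale, Jura, Norn, Pell, Ashton. That is one component of size 5.
Starting from Elm we can reach Elm, Fenn, Hale, Orly, Dover, Caston. That is one component of size 6.
Total: 3 components.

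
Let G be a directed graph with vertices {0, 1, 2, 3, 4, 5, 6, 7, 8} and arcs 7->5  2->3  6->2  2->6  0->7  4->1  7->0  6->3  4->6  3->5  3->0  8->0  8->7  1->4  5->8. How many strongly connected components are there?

4

{0, 5, 7, 8} are all mutually reachable — one SCC of size 4.
{1, 4} are all mutually reachable — one SCC of size 2.
{2, 6} are all mutually reachable — one SCC of size 2.
{3} is an SCC by itself.
That gives 4 strongly connected components.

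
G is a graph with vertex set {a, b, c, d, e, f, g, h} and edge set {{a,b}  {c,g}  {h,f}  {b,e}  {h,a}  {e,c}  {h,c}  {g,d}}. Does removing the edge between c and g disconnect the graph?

Removing c—g leaves no path between c and g: the component count goes from 1 to 2. So it is a bridge.

Yes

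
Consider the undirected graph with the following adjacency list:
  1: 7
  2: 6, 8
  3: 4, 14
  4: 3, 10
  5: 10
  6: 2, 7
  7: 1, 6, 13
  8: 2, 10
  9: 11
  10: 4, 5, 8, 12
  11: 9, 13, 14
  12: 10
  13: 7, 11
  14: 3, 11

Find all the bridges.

The edges on the cycle 3-14-11-13-7-6-2-8-10-4-3 are not bridges since each lies on that cycle.
But removing 1-7 disconnects 1 from 7; removing 10-5 disconnects 10 from 5; removing 10-12 disconnects 10 from 12; removing 11-9 disconnects 11 from 9 — these are bridges.

1-7, 10-12, 10-5, 11-9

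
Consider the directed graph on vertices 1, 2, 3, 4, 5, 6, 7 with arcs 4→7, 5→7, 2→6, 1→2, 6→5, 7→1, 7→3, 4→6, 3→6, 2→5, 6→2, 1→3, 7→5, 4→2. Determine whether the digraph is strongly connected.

No

There is no directed path from 7 to 4, so the graph is not strongly connected.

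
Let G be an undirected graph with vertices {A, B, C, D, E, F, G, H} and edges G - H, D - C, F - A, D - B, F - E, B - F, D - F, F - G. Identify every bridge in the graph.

The edges on the cycle D-B-F-D are not bridges since each lies on that cycle.
But removing F - A disconnects F from A; removing F - G disconnects F from G; removing F - E disconnects F from E; removing G - H disconnects G from H — these are bridges.
In total 5 edges are bridges.

A-F, C-D, E-F, F-G, G-H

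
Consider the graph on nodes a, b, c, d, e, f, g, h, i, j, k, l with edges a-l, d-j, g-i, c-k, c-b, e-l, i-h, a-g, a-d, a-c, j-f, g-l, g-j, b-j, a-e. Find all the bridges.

The edges on the cycle a-c-b-j-g-a are not bridges since each lies on that cycle.
But removing c-k disconnects c from k; removing f-j disconnects f from j; removing i-g disconnects i from g; removing i-h disconnects i from h — these are bridges.

c-k, f-j, g-i, h-i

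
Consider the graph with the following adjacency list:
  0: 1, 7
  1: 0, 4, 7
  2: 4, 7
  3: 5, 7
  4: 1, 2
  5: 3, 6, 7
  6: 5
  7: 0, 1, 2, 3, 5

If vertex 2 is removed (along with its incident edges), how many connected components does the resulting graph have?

With 2 gone, the remaining components are: {0, 1, 3, 4, 5, 6, 7}.
That is 1 component.

1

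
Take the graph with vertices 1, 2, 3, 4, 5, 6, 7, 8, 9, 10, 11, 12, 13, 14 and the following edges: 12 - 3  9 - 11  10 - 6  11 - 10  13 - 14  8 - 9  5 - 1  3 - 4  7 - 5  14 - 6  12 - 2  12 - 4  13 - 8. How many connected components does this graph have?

Starting from 1 we can reach 1, 5, 7. That is one component of size 3.
Starting from 2 we can reach 2, 3, 4, 12. That is one component of size 4.
Starting from 6 we can reach 6, 8, 9, 10, 11, 13, 14. That is one component of size 7.
Total: 3 components.

3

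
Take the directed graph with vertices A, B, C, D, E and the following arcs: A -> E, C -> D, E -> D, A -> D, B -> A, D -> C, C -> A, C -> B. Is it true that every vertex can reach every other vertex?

From C we can reach every vertex (A, B, C, D, E), and every vertex can reach C (A, B, C, D, E). So the whole graph is one strongly connected component.

Yes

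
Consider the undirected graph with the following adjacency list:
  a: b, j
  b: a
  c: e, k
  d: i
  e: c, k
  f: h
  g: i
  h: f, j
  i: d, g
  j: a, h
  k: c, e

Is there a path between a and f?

Yes

From a we can reach a, b, f, h, j, which includes f.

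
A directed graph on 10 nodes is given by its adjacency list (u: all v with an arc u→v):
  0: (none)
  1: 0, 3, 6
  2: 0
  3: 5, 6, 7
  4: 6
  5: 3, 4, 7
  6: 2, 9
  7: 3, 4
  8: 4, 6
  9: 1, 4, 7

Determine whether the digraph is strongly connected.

No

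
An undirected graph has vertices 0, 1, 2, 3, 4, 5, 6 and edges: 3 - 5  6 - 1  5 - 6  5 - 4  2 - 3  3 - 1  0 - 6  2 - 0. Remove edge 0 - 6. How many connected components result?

1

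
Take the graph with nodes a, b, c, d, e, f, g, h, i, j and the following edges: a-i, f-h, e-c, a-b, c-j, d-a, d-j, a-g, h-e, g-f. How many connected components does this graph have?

1

Starting from a we can reach a, b, c, d, e, f, g, h, i, j. That is one component of size 10.
Total: 1 component.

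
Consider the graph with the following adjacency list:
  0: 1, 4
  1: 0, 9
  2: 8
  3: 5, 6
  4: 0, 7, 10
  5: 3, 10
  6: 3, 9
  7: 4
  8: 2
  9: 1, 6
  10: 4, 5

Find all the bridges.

2-8, 4-7

The edges on the cycle 0-1-9-6-3-5-10-4-0 are not bridges since each lies on that cycle.
But removing 8-2 disconnects 8 from 2; removing 7-4 disconnects 7 from 4 — these are bridges.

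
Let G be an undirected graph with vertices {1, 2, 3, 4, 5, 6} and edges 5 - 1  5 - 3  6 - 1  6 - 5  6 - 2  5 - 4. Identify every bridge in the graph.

The edges on the cycle 6-5-1-6 are not bridges since each lies on that cycle.
But removing 5 - 3 disconnects 5 from 3; removing 5 - 4 disconnects 5 from 4; removing 6 - 2 disconnects 6 from 2 — these are bridges.

2-6, 3-5, 4-5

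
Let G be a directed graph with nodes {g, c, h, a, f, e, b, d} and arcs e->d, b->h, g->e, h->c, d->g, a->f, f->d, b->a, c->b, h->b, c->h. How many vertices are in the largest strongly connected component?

3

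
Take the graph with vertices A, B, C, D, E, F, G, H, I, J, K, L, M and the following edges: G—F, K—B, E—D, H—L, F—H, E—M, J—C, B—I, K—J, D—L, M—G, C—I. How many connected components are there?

3

A is isolated — a component by itself.
Starting from B we can reach B, C, I, J, K. That is one component of size 5.
Starting from D we can reach D, E, F, G, H, L, M. That is one component of size 7.
Total: 3 components.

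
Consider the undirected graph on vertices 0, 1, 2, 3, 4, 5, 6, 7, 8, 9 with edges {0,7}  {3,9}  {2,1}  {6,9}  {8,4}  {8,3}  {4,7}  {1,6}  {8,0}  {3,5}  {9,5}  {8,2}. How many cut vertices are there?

1

Removing 8 increases the component count from 1 to 2, so 8 is a cut vertex.
By contrast removing 9 leaves 1 component; it is not a cut vertex. No other vertex is a cut vertex either.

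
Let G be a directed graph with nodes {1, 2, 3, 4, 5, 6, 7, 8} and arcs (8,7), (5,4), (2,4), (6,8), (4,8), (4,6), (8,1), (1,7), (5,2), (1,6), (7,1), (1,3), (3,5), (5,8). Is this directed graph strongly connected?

From 2 we can reach every vertex (1, 2, 3, 4, 5, 6, 7, 8), and every vertex can reach 2 (1, 2, 3, 4, 5, 6, 7, 8). So the whole graph is one strongly connected component.

Yes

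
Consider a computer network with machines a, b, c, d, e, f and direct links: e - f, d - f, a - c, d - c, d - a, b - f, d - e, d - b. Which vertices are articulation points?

d

Removing d increases the component count from 1 to 2, so d is a cut vertex.
By contrast removing a leaves 1 component; it is not a cut vertex. No other vertex is a cut vertex either.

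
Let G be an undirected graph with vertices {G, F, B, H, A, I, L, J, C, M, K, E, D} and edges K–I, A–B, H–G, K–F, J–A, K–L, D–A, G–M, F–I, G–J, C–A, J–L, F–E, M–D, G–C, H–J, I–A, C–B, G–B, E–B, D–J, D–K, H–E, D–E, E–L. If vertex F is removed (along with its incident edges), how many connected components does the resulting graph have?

1

With F gone, the remaining components are: {A, B, C, D, E, G, H, I, J, K, L, M}.
That is 1 component.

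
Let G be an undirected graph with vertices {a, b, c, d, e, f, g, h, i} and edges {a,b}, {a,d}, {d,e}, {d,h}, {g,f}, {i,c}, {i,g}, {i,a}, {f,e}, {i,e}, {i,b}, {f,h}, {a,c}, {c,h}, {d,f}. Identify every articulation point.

Removing a, for instance, still leaves 1 component. No single vertex removal increases the component count — the graph has no articulation points.

none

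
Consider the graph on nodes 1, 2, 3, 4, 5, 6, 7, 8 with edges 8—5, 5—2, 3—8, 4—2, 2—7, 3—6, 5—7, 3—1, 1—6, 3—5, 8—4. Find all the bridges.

none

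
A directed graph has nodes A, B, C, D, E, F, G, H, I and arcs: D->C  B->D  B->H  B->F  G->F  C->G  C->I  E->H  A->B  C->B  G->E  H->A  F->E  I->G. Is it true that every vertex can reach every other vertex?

Yes

From D we can reach every vertex (A, B, C, D, E, F, G, H, I), and every vertex can reach D (A, B, C, D, E, F, G, H, I). So the whole graph is one strongly connected component.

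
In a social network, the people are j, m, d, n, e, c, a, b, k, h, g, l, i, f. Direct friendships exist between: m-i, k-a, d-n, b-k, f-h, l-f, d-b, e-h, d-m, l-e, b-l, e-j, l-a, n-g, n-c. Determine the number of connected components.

1

Starting from a we can reach a, b, c, d, e, f, g, h, i, j, k, l, m, n. That is one component of size 14.
Total: 1 component.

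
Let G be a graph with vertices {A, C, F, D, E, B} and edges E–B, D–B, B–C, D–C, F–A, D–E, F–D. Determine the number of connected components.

Starting from A we can reach A, B, C, D, E, F. That is one component of size 6.
Total: 1 component.

1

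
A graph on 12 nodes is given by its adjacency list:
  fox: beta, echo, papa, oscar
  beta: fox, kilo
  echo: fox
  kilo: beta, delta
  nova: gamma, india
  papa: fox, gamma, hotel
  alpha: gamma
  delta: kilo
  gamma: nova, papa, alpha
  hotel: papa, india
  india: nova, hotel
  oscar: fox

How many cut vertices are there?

5

Removing fox increases the component count from 1 to 4, so fox is a cut vertex.
Removing beta increases the component count from 1 to 2, so beta is a cut vertex.
Removing kilo increases the component count from 1 to 2, so kilo is a cut vertex.
Likewise papa, gamma are cut vertices.
By contrast removing oscar leaves 1 component; it is not a cut vertex. No other vertex is a cut vertex either.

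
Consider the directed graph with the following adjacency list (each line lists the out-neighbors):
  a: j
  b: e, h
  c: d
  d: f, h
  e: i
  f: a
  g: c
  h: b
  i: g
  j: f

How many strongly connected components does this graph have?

2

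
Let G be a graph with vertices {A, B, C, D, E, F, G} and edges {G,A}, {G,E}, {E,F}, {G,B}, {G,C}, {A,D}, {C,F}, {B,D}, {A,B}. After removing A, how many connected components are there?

With A gone, the remaining components are: {B, C, D, E, F, G}.
That is 1 component.

1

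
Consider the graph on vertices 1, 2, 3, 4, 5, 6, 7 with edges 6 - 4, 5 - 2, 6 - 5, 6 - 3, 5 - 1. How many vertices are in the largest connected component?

7 is isolated — a component by itself.
Starting from 1 we can reach 1, 2, 3, 4, 5, 6. That is one component of size 6.
The largest has 6 vertices.

6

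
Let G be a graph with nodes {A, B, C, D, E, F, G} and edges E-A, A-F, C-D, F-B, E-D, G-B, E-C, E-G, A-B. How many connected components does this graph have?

1

Starting from A we can reach A, B, C, D, E, F, G. That is one component of size 7.
Total: 1 component.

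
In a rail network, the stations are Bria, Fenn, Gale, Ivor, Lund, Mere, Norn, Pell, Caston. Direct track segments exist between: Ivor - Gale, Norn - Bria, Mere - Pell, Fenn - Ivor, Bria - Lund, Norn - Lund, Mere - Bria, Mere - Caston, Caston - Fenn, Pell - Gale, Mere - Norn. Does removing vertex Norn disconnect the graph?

No

Deleting Norn leaves 1 component (was 1) (its neighbors Bria, Lund, Mere remain connected to each other), so Norn is not a cut vertex.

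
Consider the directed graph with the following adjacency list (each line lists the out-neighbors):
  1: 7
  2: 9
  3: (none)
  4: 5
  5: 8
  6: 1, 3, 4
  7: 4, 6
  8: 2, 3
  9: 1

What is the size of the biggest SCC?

8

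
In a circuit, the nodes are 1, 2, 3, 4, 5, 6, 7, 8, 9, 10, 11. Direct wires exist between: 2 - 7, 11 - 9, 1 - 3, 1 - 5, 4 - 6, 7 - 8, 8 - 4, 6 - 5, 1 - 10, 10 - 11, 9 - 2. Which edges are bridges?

The edges on the cycle 1-10-11-9-2-7-8-4-6-5-1 are not bridges since each lies on that cycle.
But removing 1 - 3 disconnects 1 from 3 — this is a bridge.

1-3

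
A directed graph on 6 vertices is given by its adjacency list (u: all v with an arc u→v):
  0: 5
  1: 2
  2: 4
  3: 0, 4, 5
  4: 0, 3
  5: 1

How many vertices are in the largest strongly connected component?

{0, 1, 2, 3, 4, 5} are all mutually reachable — one SCC of size 6.
The largest has 6 vertices.

6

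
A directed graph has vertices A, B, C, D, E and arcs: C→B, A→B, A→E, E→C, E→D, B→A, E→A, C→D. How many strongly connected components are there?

2

{A, B, C, E} are all mutually reachable — one SCC of size 4.
{D} is an SCC by itself.
That gives 2 strongly connected components.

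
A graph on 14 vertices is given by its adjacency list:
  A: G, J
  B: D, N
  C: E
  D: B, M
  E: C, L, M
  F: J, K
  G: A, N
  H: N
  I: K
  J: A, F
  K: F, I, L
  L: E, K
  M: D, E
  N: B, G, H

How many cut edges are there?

The edges on the cycle K-F-J-A-G-N-B-D-M-E-L-K are not bridges since each lies on that cycle.
But removing K-I disconnects K from I; removing H-N disconnects H from N; removing E-C disconnects E from C — these are bridges.
That makes 3 bridges.

3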